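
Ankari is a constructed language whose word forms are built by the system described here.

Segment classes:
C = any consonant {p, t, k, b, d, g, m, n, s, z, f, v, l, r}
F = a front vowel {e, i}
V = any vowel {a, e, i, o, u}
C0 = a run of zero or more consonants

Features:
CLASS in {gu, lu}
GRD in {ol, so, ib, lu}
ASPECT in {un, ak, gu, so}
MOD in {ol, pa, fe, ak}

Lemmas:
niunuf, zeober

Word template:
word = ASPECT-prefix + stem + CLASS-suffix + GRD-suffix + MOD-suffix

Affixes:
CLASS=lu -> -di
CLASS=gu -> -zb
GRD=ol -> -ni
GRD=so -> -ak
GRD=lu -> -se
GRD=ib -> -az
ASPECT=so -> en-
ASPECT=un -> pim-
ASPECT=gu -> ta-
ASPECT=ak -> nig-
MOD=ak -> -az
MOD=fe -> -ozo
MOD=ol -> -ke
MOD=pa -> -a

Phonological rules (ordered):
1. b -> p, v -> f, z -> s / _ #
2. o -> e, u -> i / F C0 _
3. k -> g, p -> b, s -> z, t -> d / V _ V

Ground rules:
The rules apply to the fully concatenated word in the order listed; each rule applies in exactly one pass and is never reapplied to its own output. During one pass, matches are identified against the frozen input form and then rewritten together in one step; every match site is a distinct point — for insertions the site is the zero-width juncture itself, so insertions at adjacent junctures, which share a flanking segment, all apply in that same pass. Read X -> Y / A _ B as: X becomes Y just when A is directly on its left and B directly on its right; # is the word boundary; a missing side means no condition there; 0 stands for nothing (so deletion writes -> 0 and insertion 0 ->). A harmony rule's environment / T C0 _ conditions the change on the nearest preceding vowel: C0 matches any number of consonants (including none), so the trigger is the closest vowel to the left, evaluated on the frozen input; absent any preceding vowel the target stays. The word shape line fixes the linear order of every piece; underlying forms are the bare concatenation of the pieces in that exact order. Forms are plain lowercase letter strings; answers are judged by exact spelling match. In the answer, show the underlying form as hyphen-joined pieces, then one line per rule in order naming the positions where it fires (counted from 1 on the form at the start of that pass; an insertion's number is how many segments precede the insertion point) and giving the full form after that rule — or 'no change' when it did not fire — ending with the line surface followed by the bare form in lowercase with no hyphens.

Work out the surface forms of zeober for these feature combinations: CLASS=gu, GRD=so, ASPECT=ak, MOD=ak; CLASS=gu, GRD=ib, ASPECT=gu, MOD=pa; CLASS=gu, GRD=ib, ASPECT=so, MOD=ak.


cell CLASS=gu, GRD=so, ASPECT=ak, MOD=ak:
underlying: nig-zeober-zb-ak-az
1. b -> p, v -> f, z -> s / _ #: fires at position(s) 15: nigzeoberzbakas
2. o -> e, u -> i / F C0 _: fires at position(s) 6: nigzeeberzbakas
3. k -> g, p -> b, s -> z, t -> d / V _ V: fires at position(s) 13: nigzeeberzbagas
surface: nigzeeberzbagas

cell CLASS=gu, GRD=ib, ASPECT=gu, MOD=pa:
underlying: ta-zeober-zb-az-a
1. b -> p, v -> f, z -> s / _ #: no change
2. o -> e, u -> i / F C0 _: fires at position(s) 5: tazeeberzbaza
3. k -> g, p -> b, s -> z, t -> d / V _ V: no change
surface: tazeeberzbaza

cell CLASS=gu, GRD=ib, ASPECT=so, MOD=ak:
underlying: en-zeober-zb-az-az
1. b -> p, v -> f, z -> s / _ #: fires at position(s) 14: enzeoberzbazas
2. o -> e, u -> i / F C0 _: fires at position(s) 5: enzeeberzbazas
3. k -> g, p -> b, s -> z, t -> d / V _ V: no change
surface: enzeeberzbazas


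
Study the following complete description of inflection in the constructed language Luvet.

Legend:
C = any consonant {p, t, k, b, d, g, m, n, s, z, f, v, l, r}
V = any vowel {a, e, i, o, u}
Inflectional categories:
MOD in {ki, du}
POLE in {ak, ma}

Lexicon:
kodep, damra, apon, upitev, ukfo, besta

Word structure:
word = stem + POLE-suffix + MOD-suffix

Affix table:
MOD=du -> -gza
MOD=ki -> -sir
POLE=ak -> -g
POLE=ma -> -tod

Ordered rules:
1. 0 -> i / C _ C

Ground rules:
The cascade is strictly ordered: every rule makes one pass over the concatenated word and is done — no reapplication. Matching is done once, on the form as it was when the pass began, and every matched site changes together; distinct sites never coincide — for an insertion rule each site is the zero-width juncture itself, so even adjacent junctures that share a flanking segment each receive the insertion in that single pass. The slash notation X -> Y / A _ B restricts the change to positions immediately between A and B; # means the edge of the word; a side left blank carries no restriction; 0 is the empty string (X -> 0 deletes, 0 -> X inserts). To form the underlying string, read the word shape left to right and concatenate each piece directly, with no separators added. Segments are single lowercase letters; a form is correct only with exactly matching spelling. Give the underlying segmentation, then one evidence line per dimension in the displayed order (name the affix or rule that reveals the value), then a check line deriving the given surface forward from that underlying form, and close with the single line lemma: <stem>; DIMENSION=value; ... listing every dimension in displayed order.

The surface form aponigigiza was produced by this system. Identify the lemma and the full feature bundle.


underlying: apon-g-gza
MOD=du - signalled by the affix -gza
POLE=ak - signalled by the affix -g
check: aponggza -> aponigigiza
lemma: apon; MOD=du; POLE=ak


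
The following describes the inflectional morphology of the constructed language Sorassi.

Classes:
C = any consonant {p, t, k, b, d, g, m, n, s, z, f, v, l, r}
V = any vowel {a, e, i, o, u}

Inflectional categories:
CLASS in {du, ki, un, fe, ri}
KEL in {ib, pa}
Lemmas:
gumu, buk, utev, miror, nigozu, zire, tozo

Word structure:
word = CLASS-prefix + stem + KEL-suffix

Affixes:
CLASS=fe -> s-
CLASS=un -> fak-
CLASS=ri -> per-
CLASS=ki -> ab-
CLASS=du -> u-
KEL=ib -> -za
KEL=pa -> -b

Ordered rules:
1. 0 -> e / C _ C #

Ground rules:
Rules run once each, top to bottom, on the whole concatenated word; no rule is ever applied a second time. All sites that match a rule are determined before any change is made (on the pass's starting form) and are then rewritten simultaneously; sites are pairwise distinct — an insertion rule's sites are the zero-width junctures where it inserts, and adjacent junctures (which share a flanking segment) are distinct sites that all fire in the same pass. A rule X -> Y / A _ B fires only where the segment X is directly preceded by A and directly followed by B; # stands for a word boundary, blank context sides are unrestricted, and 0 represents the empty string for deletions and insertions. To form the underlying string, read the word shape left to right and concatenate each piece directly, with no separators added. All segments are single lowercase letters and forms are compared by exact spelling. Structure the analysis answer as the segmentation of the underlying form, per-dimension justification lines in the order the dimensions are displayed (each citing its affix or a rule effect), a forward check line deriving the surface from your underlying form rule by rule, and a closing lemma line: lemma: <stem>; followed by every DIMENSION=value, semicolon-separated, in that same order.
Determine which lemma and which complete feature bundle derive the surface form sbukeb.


underlying: s-buk-b
CLASS=fe - signalled by the affix s-
KEL=pa - signalled by the affix -b
check: sbukb -> sbukeb
lemma: buk; CLASS=fe; KEL=pa


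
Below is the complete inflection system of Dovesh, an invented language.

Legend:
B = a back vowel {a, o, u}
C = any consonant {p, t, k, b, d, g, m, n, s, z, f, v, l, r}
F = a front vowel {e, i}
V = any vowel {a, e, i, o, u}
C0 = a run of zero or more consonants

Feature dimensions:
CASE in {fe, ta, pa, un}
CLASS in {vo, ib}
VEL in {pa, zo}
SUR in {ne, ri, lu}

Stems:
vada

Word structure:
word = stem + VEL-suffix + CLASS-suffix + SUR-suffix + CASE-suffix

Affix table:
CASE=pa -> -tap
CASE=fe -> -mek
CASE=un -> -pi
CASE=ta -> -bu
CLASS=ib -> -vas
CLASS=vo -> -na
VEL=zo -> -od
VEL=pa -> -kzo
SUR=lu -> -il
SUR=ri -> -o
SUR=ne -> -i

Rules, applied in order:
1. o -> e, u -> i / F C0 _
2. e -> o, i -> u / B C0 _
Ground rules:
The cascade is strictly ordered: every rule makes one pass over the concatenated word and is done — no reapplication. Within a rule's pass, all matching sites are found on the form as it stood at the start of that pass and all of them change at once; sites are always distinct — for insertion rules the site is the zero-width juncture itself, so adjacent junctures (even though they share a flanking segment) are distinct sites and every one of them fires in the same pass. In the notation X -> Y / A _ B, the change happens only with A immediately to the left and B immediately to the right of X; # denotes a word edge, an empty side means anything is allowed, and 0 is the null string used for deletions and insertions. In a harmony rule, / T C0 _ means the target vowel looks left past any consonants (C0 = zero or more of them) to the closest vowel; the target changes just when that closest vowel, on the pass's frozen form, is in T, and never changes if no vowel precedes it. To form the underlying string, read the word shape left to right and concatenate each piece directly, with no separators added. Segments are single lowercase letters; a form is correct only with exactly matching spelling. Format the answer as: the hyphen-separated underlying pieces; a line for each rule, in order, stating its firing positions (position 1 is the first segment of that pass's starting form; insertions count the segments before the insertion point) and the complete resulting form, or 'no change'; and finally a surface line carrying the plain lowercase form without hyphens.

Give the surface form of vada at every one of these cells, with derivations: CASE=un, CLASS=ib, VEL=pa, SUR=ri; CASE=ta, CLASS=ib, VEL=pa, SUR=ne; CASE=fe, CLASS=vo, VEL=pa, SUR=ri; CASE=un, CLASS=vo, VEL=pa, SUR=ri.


cell CASE=un, CLASS=ib, VEL=pa, SUR=ri:
underlying: vada-kzo-vas-o-pi
1. o -> e, u -> i / F C0 _: no change
2. e -> o, i -> u / B C0 _: fires at position(s) 13: vadakzovasopu
surface: vadakzovasopu

cell CASE=ta, CLASS=ib, VEL=pa, SUR=ne:
underlying: vada-kzo-vas-i-bu
1. o -> e, u -> i / F C0 _: fires at position(s) 13: vadakzovasibi
2. e -> o, i -> u / B C0 _: fires at position(s) 11: vadakzovasubi
surface: vadakzovasubi

cell CASE=fe, CLASS=vo, VEL=pa, SUR=ri:
underlying: vada-kzo-na-o-mek
1. o -> e, u -> i / F C0 _: no change
2. e -> o, i -> u / B C0 _: fires at position(s) 12: vadakzonaomok
surface: vadakzonaomok

cell CASE=un, CLASS=vo, VEL=pa, SUR=ri:
underlying: vada-kzo-na-o-pi
1. o -> e, u -> i / F C0 _: no change
2. e -> o, i -> u / B C0 _: fires at position(s) 12: vadakzonaopu
surface: vadakzonaopu


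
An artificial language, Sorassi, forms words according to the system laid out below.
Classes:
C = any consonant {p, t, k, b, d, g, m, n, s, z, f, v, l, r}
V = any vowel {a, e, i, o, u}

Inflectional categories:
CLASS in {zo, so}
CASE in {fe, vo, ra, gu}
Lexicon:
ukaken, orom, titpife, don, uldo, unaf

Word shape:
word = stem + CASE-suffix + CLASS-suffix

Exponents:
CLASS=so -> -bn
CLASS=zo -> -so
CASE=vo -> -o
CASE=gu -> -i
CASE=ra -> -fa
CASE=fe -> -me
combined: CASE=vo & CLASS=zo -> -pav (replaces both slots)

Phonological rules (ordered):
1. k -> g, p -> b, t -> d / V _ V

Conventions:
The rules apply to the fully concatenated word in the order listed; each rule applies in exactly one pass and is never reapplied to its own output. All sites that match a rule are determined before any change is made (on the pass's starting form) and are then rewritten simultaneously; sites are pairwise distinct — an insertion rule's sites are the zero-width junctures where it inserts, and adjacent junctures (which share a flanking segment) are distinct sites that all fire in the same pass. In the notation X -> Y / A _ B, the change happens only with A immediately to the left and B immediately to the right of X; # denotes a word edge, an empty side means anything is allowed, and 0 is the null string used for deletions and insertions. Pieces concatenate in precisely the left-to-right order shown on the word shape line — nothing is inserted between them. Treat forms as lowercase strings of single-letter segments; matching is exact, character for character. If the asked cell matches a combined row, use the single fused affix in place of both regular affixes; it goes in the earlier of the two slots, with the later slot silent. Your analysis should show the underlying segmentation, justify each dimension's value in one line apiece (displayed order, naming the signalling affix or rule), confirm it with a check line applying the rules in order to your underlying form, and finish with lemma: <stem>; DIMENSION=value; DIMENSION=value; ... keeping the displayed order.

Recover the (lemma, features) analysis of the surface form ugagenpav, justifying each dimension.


underlying: ukaken-pav
CLASS=zo - signalled by the combined affix row
CASE=vo - signalled by the combined affix row
check: ukakenpav -> ugagenpav
lemma: ukaken; CLASS=zo; CASE=vo


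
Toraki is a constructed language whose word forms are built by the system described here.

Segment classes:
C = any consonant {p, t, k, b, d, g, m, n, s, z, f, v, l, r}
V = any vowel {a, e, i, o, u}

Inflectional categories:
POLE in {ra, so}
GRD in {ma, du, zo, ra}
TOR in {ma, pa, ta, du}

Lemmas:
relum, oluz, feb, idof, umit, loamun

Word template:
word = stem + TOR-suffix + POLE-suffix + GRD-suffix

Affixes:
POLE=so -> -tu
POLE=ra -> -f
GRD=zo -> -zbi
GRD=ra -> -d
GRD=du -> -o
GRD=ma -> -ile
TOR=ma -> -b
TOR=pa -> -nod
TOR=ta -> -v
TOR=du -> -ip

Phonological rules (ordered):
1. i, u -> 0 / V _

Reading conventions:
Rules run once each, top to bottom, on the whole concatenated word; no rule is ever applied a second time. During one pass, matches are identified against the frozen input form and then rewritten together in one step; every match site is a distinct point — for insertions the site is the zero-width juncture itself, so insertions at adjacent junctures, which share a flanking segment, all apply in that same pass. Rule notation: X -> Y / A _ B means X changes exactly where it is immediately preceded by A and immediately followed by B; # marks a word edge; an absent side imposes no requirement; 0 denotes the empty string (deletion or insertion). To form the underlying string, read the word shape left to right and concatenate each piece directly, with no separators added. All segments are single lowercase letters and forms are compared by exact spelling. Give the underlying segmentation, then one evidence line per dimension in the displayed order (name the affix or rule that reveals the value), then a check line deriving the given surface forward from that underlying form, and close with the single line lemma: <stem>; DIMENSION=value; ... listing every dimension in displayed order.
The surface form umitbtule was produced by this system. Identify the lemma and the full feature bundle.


underlying: umit-b-tu-ile
POLE=so - signalled by the affix -tu
GRD=ma - signalled by the affix -ile
TOR=ma - signalled by the affix -b
check: umitbtuile -> umitbtule
lemma: umit; POLE=so; GRD=ma; TOR=ma


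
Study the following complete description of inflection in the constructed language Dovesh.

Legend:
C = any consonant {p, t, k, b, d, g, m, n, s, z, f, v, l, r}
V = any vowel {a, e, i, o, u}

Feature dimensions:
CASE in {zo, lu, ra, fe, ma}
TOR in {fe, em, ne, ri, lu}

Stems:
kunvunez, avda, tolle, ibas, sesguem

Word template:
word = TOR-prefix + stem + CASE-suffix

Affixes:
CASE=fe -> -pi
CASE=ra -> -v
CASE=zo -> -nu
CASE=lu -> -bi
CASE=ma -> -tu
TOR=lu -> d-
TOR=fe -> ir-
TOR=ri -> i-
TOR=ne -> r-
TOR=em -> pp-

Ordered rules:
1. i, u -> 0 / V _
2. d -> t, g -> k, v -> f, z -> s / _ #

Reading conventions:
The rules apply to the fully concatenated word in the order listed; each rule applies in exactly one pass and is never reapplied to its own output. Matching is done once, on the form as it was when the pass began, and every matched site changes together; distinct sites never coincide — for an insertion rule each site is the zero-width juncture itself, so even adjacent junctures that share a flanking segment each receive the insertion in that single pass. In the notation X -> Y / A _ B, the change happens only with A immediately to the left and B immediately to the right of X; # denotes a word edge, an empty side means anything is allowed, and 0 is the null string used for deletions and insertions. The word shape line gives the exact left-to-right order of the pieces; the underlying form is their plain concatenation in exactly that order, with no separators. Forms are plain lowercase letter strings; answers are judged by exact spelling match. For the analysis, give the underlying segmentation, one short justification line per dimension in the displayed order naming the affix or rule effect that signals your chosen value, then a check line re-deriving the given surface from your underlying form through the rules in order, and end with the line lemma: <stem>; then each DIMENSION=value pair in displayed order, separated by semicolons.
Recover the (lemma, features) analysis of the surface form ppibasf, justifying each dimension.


underlying: pp-ibas-v
CASE=ra - signalled by the affix -v
TOR=em - signalled by the affix pp-
check: ppibasv -> ppibasv -> ppibasf
lemma: ibas; CASE=ra; TOR=em


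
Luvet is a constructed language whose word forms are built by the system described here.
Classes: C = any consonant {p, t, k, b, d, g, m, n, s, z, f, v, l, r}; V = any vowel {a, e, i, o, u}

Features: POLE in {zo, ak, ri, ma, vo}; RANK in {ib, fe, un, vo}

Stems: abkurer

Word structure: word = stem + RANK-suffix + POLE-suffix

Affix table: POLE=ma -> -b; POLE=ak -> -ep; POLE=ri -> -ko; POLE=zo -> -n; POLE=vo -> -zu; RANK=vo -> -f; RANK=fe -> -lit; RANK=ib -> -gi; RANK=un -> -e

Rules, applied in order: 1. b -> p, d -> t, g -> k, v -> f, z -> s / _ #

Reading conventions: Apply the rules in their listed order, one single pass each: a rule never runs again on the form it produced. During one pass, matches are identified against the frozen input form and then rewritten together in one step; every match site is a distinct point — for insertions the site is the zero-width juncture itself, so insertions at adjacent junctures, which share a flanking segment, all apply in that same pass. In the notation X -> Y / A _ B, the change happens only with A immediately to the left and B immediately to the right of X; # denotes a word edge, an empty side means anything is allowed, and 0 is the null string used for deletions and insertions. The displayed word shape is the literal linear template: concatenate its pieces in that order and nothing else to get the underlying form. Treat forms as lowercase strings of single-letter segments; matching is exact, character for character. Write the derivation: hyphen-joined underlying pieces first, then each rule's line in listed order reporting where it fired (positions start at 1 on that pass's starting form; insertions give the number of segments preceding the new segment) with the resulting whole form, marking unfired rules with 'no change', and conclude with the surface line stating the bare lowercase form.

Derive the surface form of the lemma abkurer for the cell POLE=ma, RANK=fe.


underlying: abkurer-lit-b
1. b -> p, d -> t, g -> k, v -> f, z -> s / _ #: fires at position(s) 11: abkurerlitp
surface: abkurerlitp


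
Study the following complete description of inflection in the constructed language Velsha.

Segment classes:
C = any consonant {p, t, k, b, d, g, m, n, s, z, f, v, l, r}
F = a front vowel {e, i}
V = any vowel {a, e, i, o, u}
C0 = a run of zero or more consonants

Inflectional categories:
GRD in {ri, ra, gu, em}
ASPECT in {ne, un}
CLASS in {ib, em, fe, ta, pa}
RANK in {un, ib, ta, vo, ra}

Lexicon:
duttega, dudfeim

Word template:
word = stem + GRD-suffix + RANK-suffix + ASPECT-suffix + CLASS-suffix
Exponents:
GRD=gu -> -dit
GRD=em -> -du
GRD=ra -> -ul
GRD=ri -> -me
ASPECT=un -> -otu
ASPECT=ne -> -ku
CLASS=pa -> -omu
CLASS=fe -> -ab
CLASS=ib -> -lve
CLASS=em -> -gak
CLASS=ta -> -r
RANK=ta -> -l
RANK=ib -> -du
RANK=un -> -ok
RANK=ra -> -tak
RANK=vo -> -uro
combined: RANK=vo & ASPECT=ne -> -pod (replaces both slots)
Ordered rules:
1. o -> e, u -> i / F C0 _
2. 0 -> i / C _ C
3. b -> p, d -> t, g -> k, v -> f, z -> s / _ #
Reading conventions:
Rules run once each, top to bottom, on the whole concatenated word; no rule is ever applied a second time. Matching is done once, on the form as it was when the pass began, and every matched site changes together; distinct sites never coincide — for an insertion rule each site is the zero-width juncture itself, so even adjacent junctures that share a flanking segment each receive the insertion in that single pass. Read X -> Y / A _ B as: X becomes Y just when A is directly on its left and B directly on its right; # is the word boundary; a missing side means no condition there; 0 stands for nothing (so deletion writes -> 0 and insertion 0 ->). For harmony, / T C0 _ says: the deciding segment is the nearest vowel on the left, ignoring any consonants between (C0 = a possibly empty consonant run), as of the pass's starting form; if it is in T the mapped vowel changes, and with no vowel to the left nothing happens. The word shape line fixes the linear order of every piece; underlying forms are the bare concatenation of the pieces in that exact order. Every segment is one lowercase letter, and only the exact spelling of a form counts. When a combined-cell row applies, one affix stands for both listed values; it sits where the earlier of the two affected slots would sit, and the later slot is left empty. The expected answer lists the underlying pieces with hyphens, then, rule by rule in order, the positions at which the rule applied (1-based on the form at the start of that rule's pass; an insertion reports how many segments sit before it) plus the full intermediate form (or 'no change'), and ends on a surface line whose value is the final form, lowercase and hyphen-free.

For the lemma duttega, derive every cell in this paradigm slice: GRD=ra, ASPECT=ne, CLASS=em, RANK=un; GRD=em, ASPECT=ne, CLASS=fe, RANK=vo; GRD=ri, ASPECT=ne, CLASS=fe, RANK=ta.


cell GRD=ra, ASPECT=ne, CLASS=em, RANK=un:
underlying: duttega-ul-ok-ku-gak
1. o -> e, u -> i / F C0 _: no change
2. 0 -> i / C _ C: inserts after position(s) 3, 11: dutitegaulokikugak
3. b -> p, d -> t, g -> k, v -> f, z -> s / _ #: no change
surface: dutitegaulokikugak

cell GRD=em, ASPECT=ne, CLASS=fe, RANK=vo:
underlying: duttega-du-pod-ab
1. o -> e, u -> i / F C0 _: no change
2. 0 -> i / C _ C: inserts after position(s) 3: dutitegadupodab
3. b -> p, d -> t, g -> k, v -> f, z -> s / _ #: fires at position(s) 15: dutitegadupodap
surface: dutitegadupodap

cell GRD=ri, ASPECT=ne, CLASS=fe, RANK=ta:
underlying: duttega-me-l-ku-ab
1. o -> e, u -> i / F C0 _: fires at position(s) 12: duttegamelkiab
2. 0 -> i / C _ C: inserts after position(s) 3, 10: dutitegamelikiab
3. b -> p, d -> t, g -> k, v -> f, z -> s / _ #: fires at position(s) 16: dutitegamelikiap
surface: dutitegamelikiap


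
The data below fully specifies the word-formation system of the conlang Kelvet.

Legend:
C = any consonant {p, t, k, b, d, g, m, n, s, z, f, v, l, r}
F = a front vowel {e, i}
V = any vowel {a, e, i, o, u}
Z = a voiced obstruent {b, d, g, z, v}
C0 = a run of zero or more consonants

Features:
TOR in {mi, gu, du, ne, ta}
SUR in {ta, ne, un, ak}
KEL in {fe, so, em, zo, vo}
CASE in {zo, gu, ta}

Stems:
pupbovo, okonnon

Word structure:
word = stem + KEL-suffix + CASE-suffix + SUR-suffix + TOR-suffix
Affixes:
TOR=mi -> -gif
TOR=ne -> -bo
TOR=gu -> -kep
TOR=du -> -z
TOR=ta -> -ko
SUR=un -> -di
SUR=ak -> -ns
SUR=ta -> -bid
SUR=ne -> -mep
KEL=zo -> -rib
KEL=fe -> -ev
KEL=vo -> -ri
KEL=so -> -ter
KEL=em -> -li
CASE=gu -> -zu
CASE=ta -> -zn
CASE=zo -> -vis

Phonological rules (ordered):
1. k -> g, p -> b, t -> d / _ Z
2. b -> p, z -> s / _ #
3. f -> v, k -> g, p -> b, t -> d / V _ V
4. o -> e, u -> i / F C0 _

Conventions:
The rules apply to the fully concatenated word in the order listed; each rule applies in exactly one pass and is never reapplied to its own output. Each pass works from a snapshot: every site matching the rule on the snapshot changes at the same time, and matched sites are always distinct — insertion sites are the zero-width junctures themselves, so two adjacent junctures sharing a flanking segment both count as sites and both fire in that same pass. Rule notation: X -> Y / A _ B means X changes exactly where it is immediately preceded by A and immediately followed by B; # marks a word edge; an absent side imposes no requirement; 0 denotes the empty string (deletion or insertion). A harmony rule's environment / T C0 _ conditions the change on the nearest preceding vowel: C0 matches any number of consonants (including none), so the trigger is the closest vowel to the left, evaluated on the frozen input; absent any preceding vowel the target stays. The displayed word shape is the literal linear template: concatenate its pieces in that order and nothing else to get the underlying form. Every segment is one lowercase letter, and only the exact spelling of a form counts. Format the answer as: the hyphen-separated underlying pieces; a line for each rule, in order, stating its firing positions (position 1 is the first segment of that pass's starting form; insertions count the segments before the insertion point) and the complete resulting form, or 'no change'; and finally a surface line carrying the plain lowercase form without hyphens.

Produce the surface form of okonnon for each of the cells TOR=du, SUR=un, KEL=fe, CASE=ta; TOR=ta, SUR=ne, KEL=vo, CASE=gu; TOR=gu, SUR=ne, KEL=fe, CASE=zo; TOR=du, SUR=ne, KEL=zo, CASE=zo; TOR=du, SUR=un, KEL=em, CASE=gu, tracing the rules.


cell TOR=du, SUR=un, KEL=fe, CASE=ta:
underlying: okonnon-ev-zn-di-z
1. k -> g, p -> b, t -> d / _ Z: no change
2. b -> p, z -> s / _ #: fires at position(s) 14: okonnonevzndis
3. f -> v, k -> g, p -> b, t -> d / V _ V: fires at position(s) 2: ogonnonevzndis
4. o -> e, u -> i / F C0 _: no change
surface: ogonnonevzndis

cell TOR=ta, SUR=ne, KEL=vo, CASE=gu:
underlying: okonnon-ri-zu-mep-ko
1. k -> g, p -> b, t -> d / _ Z: no change
2. b -> p, z -> s / _ #: no change
3. f -> v, k -> g, p -> b, t -> d / V _ V: fires at position(s) 2: ogonnonrizumepko
4. o -> e, u -> i / F C0 _: fires at position(s) 11, 16: ogonnonrizimepke
surface: ogonnonrizimepke

cell TOR=gu, SUR=ne, KEL=fe, CASE=zo:
underlying: okonnon-ev-vis-mep-kep
1. k -> g, p -> b, t -> d / _ Z: no change
2. b -> p, z -> s / _ #: no change
3. f -> v, k -> g, p -> b, t -> d / V _ V: fires at position(s) 2: ogonnonevvismepkep
4. o -> e, u -> i / F C0 _: no change
surface: ogonnonevvismepkep

cell TOR=du, SUR=ne, KEL=zo, CASE=zo:
underlying: okonnon-rib-vis-mep-z
1. k -> g, p -> b, t -> d / _ Z: fires at position(s) 16: okonnonribvismebz
2. b -> p, z -> s / _ #: fires at position(s) 17: okonnonribvismebs
3. f -> v, k -> g, p -> b, t -> d / V _ V: fires at position(s) 2: ogonnonribvismebs
4. o -> e, u -> i / F C0 _: no change
surface: ogonnonribvismebs

cell TOR=du, SUR=un, KEL=em, CASE=gu:
underlying: okonnon-li-zu-di-z
1. k -> g, p -> b, t -> d / _ Z: no change
2. b -> p, z -> s / _ #: fires at position(s) 14: okonnonlizudis
3. f -> v, k -> g, p -> b, t -> d / V _ V: fires at position(s) 2: ogonnonlizudis
4. o -> e, u -> i / F C0 _: fires at position(s) 11: ogonnonlizidis
surface: ogonnonlizidis


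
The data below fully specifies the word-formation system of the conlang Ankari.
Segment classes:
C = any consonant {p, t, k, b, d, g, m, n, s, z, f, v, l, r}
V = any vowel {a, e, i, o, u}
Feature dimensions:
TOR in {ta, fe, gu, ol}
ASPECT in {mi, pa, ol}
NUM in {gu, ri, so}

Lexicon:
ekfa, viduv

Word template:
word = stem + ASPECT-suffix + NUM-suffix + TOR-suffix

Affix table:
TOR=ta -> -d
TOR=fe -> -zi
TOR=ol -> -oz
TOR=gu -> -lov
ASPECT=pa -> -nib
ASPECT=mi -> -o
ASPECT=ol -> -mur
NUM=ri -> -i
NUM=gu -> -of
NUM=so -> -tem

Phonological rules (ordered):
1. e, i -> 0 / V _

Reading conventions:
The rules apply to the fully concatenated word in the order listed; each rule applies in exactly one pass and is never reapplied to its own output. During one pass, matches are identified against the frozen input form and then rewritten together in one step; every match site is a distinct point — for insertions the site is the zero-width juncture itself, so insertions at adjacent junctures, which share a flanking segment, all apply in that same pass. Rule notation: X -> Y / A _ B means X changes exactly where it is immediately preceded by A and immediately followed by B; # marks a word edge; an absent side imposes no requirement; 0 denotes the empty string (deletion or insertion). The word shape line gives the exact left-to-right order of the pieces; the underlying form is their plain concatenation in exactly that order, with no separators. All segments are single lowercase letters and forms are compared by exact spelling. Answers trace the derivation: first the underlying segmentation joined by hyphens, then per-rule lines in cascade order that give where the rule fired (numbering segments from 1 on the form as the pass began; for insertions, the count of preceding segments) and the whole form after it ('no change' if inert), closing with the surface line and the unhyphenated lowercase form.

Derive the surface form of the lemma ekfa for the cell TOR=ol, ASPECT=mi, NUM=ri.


underlying: ekfa-o-i-oz
1. e, i -> 0 / V _: fires at position(s) 6: ekfaooz
surface: ekfaooz


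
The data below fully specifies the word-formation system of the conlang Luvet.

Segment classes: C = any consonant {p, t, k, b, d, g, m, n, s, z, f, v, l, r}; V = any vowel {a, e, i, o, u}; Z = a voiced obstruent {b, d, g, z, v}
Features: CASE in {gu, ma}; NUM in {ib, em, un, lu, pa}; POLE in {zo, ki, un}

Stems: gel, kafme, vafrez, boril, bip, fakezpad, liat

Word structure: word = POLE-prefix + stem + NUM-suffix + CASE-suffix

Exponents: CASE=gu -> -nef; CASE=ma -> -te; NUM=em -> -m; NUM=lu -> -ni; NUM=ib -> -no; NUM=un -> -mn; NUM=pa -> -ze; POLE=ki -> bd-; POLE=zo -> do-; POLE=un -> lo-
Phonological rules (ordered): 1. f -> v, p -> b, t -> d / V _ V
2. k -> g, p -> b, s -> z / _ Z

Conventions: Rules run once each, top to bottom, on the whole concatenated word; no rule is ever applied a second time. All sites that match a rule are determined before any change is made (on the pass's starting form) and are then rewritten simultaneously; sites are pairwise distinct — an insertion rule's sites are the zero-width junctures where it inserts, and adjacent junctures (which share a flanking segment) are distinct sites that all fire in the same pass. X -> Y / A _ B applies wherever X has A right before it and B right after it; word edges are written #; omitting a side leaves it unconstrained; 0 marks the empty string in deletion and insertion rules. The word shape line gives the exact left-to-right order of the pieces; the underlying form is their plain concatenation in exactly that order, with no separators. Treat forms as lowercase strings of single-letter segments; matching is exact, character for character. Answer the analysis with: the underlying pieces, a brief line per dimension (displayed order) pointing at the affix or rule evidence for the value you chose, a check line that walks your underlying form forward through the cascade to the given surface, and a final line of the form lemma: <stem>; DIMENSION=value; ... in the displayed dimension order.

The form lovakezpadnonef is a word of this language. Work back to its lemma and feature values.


underlying: lo-fakezpad-no-nef
CASE=gu - signalled by the affix -nef
NUM=ib - signalled by the affix -no
POLE=un - signalled by the affix lo-
check: lofakezpadnonef -> lovakezpadnonef -> lovakezpadnonef
lemma: fakezpad; CASE=gu; NUM=ib; POLE=un


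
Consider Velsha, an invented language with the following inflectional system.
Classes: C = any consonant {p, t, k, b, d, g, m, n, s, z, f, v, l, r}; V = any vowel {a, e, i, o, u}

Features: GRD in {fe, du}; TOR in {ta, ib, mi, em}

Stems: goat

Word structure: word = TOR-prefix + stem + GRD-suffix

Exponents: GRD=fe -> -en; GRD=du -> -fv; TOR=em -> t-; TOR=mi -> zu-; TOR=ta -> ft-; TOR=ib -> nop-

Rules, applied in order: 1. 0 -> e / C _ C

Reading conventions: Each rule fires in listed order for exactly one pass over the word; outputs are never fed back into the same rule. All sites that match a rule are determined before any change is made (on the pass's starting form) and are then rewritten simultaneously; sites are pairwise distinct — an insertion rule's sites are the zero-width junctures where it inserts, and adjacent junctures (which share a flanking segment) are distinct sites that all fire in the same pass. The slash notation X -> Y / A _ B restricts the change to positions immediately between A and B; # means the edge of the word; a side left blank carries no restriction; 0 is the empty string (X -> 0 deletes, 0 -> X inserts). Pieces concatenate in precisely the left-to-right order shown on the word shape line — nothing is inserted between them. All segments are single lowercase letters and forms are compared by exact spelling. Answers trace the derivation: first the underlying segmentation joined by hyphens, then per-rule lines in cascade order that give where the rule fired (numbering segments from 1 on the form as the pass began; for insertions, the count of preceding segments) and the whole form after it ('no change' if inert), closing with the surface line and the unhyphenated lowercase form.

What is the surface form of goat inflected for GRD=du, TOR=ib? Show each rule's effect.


underlying: nop-goat-fv
1. 0 -> e / C _ C: inserts after position(s) 3, 7, 8: nopegoatefev
surface: nopegoatefev


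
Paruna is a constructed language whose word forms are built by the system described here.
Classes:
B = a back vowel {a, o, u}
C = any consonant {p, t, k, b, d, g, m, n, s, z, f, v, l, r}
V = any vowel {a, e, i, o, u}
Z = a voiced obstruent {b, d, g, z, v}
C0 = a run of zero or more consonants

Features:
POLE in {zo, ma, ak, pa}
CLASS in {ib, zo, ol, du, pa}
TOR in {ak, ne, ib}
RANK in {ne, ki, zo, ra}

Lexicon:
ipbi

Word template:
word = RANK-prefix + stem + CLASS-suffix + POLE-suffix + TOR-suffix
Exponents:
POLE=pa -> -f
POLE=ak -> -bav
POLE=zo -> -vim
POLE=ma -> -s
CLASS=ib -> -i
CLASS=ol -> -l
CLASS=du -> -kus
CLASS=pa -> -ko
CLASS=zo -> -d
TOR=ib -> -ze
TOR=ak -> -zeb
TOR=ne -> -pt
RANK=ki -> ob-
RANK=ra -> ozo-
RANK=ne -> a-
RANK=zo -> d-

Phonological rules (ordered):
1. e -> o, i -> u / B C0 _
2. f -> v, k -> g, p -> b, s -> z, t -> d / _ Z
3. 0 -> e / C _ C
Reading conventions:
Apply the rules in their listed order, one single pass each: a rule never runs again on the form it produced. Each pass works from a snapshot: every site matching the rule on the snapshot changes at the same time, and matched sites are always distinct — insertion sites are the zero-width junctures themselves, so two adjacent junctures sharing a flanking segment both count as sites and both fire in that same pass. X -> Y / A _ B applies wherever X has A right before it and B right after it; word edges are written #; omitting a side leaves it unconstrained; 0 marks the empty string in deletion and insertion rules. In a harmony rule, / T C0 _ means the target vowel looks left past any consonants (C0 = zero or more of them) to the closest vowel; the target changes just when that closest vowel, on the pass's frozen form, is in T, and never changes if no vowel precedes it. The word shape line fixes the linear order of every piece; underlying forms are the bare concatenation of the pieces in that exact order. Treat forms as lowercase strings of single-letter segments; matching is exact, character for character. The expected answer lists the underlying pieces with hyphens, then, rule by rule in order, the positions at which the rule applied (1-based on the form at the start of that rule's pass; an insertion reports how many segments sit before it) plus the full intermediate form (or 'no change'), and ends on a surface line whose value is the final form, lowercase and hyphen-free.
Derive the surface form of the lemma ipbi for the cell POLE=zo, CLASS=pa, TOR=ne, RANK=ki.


underlying: ob-ipbi-ko-vim-pt
1. e -> o, i -> u / B C0 _: fires at position(s) 3, 10: obupbikovumpt
2. f -> v, k -> g, p -> b, s -> z, t -> d / _ Z: fires at position(s) 4: obubbikovumpt
3. 0 -> e / C _ C: inserts after position(s) 4, 11, 12: obubebikovumepet
surface: obubebikovumepet


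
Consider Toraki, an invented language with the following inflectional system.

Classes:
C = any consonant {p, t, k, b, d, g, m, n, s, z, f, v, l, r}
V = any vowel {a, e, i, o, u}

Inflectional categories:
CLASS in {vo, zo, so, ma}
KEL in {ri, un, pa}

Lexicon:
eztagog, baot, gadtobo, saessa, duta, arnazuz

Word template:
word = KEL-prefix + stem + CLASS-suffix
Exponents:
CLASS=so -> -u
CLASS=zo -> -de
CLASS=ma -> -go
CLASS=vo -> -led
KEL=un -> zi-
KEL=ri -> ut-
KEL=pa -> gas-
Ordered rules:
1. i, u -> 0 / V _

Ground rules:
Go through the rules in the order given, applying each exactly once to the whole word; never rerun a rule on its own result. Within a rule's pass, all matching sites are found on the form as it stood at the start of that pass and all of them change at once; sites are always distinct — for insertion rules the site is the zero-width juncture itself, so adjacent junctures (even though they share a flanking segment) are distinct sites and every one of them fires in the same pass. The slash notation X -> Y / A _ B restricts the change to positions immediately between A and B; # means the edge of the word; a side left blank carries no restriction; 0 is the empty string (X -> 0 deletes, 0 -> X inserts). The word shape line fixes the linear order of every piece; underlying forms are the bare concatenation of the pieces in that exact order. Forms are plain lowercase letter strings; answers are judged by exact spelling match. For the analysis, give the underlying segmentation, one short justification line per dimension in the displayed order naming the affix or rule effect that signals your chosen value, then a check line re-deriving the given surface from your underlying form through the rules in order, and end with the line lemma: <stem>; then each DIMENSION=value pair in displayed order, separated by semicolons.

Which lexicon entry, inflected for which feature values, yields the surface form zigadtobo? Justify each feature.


underlying: zi-gadtobo-u
CLASS=so - signalled by the affix -u
KEL=un - signalled by the affix zi-
check: zigadtobou -> zigadtobo
lemma: gadtobo; CLASS=so; KEL=un


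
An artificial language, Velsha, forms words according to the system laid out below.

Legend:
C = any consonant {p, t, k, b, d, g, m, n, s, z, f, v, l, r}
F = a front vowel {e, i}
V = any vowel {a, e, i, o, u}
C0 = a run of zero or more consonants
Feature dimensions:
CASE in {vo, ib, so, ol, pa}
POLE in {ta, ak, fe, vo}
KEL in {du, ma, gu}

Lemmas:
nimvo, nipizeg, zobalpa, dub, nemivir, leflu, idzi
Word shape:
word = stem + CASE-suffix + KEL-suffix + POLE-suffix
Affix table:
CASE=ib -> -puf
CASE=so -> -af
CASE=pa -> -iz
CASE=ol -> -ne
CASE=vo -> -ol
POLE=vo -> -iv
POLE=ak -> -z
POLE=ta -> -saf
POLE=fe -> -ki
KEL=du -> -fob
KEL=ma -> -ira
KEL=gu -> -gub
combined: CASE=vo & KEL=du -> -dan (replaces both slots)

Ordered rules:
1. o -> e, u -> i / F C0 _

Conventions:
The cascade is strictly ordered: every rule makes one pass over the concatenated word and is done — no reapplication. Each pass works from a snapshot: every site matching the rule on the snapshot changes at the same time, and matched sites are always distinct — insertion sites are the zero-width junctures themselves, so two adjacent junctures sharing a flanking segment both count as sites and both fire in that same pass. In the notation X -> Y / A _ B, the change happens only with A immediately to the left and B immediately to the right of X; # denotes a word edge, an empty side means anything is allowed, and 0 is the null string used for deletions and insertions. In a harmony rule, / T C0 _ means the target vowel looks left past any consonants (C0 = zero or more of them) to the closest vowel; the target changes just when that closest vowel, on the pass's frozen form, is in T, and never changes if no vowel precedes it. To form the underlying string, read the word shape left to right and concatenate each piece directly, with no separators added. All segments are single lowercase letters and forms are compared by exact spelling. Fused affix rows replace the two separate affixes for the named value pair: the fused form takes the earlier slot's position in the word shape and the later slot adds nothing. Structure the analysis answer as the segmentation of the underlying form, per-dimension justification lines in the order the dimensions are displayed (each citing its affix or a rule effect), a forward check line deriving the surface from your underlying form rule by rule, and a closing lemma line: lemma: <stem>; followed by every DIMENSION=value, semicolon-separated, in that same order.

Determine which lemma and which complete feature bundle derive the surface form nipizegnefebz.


underlying: nipizeg-ne-fob-z
CASE=ol - signalled by the affix -ne
POLE=ak - signalled by the affix -z
KEL=du - signalled by the affix -fob
check: nipizegnefobz -> nipizegnefebz
lemma: nipizeg; CASE=ol; POLE=ak; KEL=du
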